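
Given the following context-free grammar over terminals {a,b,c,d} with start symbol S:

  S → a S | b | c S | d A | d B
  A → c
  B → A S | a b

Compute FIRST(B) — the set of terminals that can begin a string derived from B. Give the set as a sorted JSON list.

FIRST sets, iterate to fixpoint:
[1]
  A via A→c: +{c}
  B via B→A S: +{c}
  B via B→a b: +{a}
  S via S→a S: +{a}
  S via S→b: +{b}
  S via S→c S: +{c}
  S via S→d A: +{d}
  FIRST(S)={a,b,c,d}  FIRST(A)={c}  FIRST(B)={a,c}
[2] done
  FIRST(S)={a,b,c,d}  FIRST(A)={c}  FIRST(B)={a,c}

FIRST(B) = ["a", "c"]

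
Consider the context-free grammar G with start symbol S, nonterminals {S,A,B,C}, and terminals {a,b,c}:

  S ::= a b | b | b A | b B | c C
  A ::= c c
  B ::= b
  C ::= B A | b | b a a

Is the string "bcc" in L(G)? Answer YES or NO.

Convert to CNF:
  S -> T0 C | T1 A | T1 B | T2 T1 | b
  A -> T0 T0
  B -> b
  C -> B A | T1 X3 | b
  T0 -> c
  T1 -> b
  T2 -> a
  X3 -> T2 T2

CYK fill:
  T[0,0] 'b' = {B,C,S,T1}  orig:{B,C,S}
  T[1,1] 'c' = {T0}  orig:{}
  T[2,2] 'c' = {T0}  orig:{}
  T[0,1] 'bc' = ∅
  T[1,2] 'cc' = {A}
  T[0,2] 'bcc' = {C,S}

S ∈ T[0,2] ⇒ YES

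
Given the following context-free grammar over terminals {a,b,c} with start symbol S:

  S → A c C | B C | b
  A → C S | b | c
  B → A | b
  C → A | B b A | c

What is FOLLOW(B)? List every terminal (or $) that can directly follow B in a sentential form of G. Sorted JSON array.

Compute FIRST by fixpoint:
[1]
  A via A→b: +{b}
  A via A→c: +{c}
  B via B→A: +{b,c}
  C via C→A: +{b,c}
  S via S→A c C: +{b,c}
  S: {b,c}  A: {b,c}  B: {b,c}  C: {b,c}
[2] (stable)
  S: {b,c}  A: {b,c}  B: {b,c}  C: {b,c}

FOLLOW iteration:
seed FOLLOW(S) with $
iter 1:
  A→C S: FOLLOW(C) ⊇ FIRST(S) = {b,c}; new: +{b,c}
  C→A: FOLLOW(A) ⊇ FOLLOW(C) ⊇ {b,c}; new: +{b,c}
  C→B b A: FOLLOW(B) ⊇ FIRST(b) = {b}; new: +{b}
  S→A c C: FOLLOW(C) ⊇ FOLLOW(S) ⊇ {$}; new: +{$}
  S→B C: FOLLOW(B) ⊇ FIRST(C) = {b,c}; new: +{c}
  S: {$}  A: {b,c}  B: {b,c}  C: {$,b,c}
iter 2:
  A→C S: FOLLOW(S) ⊇ FOLLOW(A) ⊇ {b,c}; new: +{b,c}
  C→A: FOLLOW(A) ⊇ FOLLOW(C) ⊇ {$,b,c}; new: +{$}
  S: {$,b,c}  A: {$,b,c}  B: {b,c}  C: {$,b,c}
iter 3: done
  S: {$,b,c}  A: {$,b,c}  B: {b,c}  C: {$,b,c}

FOLLOW(B) = ["b", "c"]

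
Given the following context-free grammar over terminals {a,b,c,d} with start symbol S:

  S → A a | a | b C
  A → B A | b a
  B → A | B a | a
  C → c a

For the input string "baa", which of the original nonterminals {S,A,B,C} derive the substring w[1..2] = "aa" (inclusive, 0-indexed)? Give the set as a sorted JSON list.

Convert to CNF:
  S -> A T1 | T0 C | a
  A -> B A | T0 T1
  B -> B A | B T1 | T0 T1 | a
  C -> T2 T1
  T0 -> b
  T1 -> a
  T2 -> c

Fill CYK table bottom-up, restricted to cells inside w[1..2]:
  cell(1,1) a: {B,S,T1}  orig:{B,S}
  cell(2,2) a: {B,S,T1}  orig:{B,S}
  cell(1,2) aa: {B}

Original NTs in T[1,2] deriving "aa": ["B"]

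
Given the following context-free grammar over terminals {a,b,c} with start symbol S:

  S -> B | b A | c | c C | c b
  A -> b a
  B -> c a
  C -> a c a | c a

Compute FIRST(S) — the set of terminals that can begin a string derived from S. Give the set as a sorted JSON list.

FIRST iteration:
iter 1:
  A via A→b a: +{b}
  B via B→c a: +{c}
  C via C→a c a: +{a}
  C via C→c a: +{c}
  S via S→B: +{c}
  S via S→b A: +{b}
  FIRST(S)={b,c}  FIRST(A)={b}  FIRST(B)={c}  FIRST(C)={a,c}
iter 2: (stable)
  FIRST(S)={b,c}  FIRST(A)={b}  FIRST(B)={c}  FIRST(C)={a,c}

FIRST(S) = ["b", "c"]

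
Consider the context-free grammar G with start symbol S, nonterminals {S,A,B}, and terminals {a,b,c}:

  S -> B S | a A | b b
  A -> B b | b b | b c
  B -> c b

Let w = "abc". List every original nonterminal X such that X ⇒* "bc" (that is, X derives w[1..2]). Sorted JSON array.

Convert to CNF:
  S -> B S | T0 T0 | T2 A
  A -> B T0 | T0 T0 | T0 T1
  B -> T1 T0
  T0 -> b
  T1 -> c
  T2 -> a

Fill CYK table bottom-up — only the sub-triangle for w[1..2]:
  cell(1,1) b: {T0}  orig:{}
  cell(2,2) c: {T1}  orig:{}
  cell(1,2) bc: {A}

Original NTs in T[1,2] deriving "bc": ["A"]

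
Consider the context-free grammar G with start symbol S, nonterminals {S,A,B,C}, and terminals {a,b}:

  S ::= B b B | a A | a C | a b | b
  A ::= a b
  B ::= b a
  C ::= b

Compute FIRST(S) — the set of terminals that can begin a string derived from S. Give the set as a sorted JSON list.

FIRST sets, iterate to fixpoint:
pass 1:
  A via A→a b: +{a}
  B via B→b a: +{b}
  C via C→b: +{b}
  S via S→B b B: +{b}
  S via S→a A: +{a}
  FIRST(S)={a,b}  FIRST(A)={a}  FIRST(B)={b}  FIRST(C)={b}
pass 2: — fixpoint
  FIRST(S)={a,b}  FIRST(A)={a}  FIRST(B)={b}  FIRST(C)={b}

FIRST(S) = ["a", "b"]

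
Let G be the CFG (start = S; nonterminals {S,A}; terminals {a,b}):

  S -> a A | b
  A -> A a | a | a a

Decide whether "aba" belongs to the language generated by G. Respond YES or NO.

Convert to CNF:
  S -> T0 A | b
  A -> A T0 | T0 T0 | a
  T0 -> a

CYK fill:
  [0..0]={A,T0}  "a"  orig:{A}
  [1..1]={S}  "b"
  [2..2]={A,T0}  "a"  orig:{A}
  [0..1]=∅  "ab"
  [1..2]=∅  "ba"
  [0..2]=∅  "aba"

S ∉ T[0,2] ⇒ NO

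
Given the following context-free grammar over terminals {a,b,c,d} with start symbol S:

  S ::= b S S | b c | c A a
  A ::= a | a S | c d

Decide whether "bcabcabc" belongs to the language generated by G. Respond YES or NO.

Convert to CNF:
  S -> T1 X5 | T3 T1 | T3 X4
  A -> T0 S | T1 T2 | a
  T0 -> a
  T1 -> c
  T2 -> d
  T3 -> b
  X4 -> S S
  X5 -> A T0

CYK table (by increasing span):
  T[0,0] 'b' = {T3}  orig:{}
  T[1,1] 'c' = {T1}  orig:{}
  T[2,2] 'a' = {A,T0}  orig:{A}
  T[3,3] 'b' = {T3}  orig:{}
  T[4,4] 'c' = {T1}  orig:{}
  T[5,5] 'a' = {A,T0}  orig:{A}
  T[6,6] 'b' = {T3}  orig:{}
  T[7,7] 'c' = {T1}  orig:{}
  T[0,1] 'bc' = {S}
  T[1,2] 'ca' = ∅
  T[2,3] 'ab' = ∅
  T[3,4] 'bc' = {S}
  T[4,5] 'ca' = ∅
  T[5,6] 'ab' = ∅
  T[6,7] 'bc' = {S}
  T[0,2] 'bca' = ∅
  T[1,3] 'cab' = ∅
  T[2,4] 'abc' = {A}
  T[3,5] 'bca' = ∅
  T[4,6] 'cab' = ∅
  T[5,7] 'abc' = {A}
  T[0,3] 'bcab' = ∅
  T[1,4] 'cabc' = ∅
  T[2,5] 'abca' = {X5}  orig:{}
  T[3,6] 'bcab' = ∅
  T[4,7] 'cabc' = ∅
  T[0,4] 'bcabc' = ∅
  T[1,5] 'cabca' = {S}
  T[2,6] 'abcab' = ∅
  T[3,7] 'bcabc' = ∅
  T[0,5] 'bcabca' = ∅
  T[1,6] 'cabcab' = ∅
  T[2,7] 'abcabc' = ∅
  T[0,6] 'bcabcab' = ∅
  T[1,7] 'cabcabc' = {X4}  orig:{}
  T[0,7] 'bcabcabc' = {S}

S ∈ T[0,7] ⇒ YES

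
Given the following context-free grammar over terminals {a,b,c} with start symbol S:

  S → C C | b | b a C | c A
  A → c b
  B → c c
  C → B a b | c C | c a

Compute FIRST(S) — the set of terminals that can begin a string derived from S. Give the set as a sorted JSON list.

Compute FIRST by fixpoint:
iter 1:
  A via A→c b: +{c}
  B via B→c c: +{c}
  C via C→B a b: +{c}
  S via S→C C: +{c}
  S via S→b: +{b}
  FIRST(S)={b,c}  FIRST(A)={c}  FIRST(B)={c}  FIRST(C)={c}
iter 2: (no change)
  FIRST(S)={b,c}  FIRST(A)={c}  FIRST(B)={c}  FIRST(C)={c}

FIRST(S) = ["b", "c"]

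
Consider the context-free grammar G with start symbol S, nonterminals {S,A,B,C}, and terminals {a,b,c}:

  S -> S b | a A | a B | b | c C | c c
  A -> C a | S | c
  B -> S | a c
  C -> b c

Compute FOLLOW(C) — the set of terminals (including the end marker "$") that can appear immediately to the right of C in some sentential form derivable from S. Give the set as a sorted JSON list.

FIRST iteration:
[1]
  A via A→c: +{c}
  B via B→a c: +{a}
  C via C→b c: +{b}
  S via S→a A: +{a}
  S via S→b: +{b}
  S via S→c C: +{c}
  FIRST[S]={a,b,c}  FIRST[A]={c}  FIRST[B]={a}  FIRST[C]={b}
[2]
  A via A→C a: +{b}
  A via A→S: +{a}
  B via B→S: +{b,c}
  FIRST[S]={a,b,c}  FIRST[A]={a,b,c}  FIRST[B]={a,b,c}  FIRST[C]={b}
[3] — fixpoint
  FIRST[S]={a,b,c}  FIRST[A]={a,b,c}  FIRST[B]={a,b,c}  FIRST[C]={b}

FOLLOW iteration:
seed FOLLOW(S) with $
pass 1:
  A→C a: FOLLOW(C) ⊇ FIRST(a) = {a}; new: +{a}
  S→S b: FOLLOW(S) ⊇ FIRST(b) = {b}; new: +{b}
  S→a A: FOLLOW(A) ⊇ FOLLOW(S) ⊇ {$,b}; new: +{$,b}
  S→a B: FOLLOW(B) ⊇ FOLLOW(S) ⊇ {$,b}; new: +{$,b}
  S→c C: FOLLOW(C) ⊇ FOLLOW(S) ⊇ {$,b}; new: +{$,b}
  FOLLOW(S)={$,b}  FOLLOW(A)={$,b}  FOLLOW(B)={$,b}  FOLLOW(C)={$,a,b}
pass 2: done
  FOLLOW(S)={$,b}  FOLLOW(A)={$,b}  FOLLOW(B)={$,b}  FOLLOW(C)={$,a,b}

FOLLOW(C) = ["$", "a", "b"]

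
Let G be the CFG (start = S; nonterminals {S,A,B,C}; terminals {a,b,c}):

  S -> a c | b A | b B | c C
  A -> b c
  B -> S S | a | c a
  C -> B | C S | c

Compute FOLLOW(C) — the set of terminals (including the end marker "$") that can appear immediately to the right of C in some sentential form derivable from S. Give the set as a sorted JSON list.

FIRST sets, iterate to fixpoint:
pass 1:
  A via A→b c: +{b}
  B via B→a: +{a}
  B via B→c a: +{c}
  C via C→B: +{a,c}
  S via S→a c: +{a}
  S via S→b A: +{b}
  S via S→c C: +{c}
  FIRST[S]={a,b,c}  FIRST[A]={b}  FIRST[B]={a,c}  FIRST[C]={a,c}
pass 2:
  B via B→S S: +{b}
  C via C→B: +{b}
  FIRST[S]={a,b,c}  FIRST[A]={b}  FIRST[B]={a,b,c}  FIRST[C]={a,b,c}
pass 3: done
  FIRST[S]={a,b,c}  FIRST[A]={b}  FIRST[B]={a,b,c}  FIRST[C]={a,b,c}

FOLLOW sets:
initialize: $ ∈ FOLLOW(S)
[1]
  B→S S: FOLLOW(S) ⊇ FIRST(S) = {a,b,c}; new: +{a,b,c}
  C→C S: FOLLOW(C) ⊇ FIRST(S) = {a,b,c}; new: +{a,b,c}
  S→b A: FOLLOW(A) ⊇ FOLLOW(S) ⊇ {$,a,b,c}; new: +{$,a,b,c}
  S→b B: FOLLOW(B) ⊇ FOLLOW(S) ⊇ {$,a,b,c}; new: +{$,a,b,c}
  S→c C: FOLLOW(C) ⊇ FOLLOW(S) ⊇ {$,a,b,c}; new: +{$}
  FOLLOW(S)={$,a,b,c}  FOLLOW(A)={$,a,b,c}  FOLLOW(B)={$,a,b,c}  FOLLOW(C)={$,a,b,c}
[2] (no change)
  FOLLOW(S)={$,a,b,c}  FOLLOW(A)={$,a,b,c}  FOLLOW(B)={$,a,b,c}  FOLLOW(C)={$,a,b,c}

FOLLOW(C) = ["$", "a", "b", "c"]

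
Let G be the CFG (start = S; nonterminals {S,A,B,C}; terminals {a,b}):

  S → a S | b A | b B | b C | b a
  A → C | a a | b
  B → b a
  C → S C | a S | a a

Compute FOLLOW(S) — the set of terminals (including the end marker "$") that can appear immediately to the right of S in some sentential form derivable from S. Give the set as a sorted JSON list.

FIRST iteration:
iter 1:
  A via A→a a: +{a}
  A via A→b: +{b}
  B via B→b a: +{b}
  C via C→a S: +{a}
  S via S→a S: +{a}
  S via S→b A: +{b}
  FIRST[S]={a,b}  FIRST[A]={a,b}  FIRST[B]={b}  FIRST[C]={a}
iter 2:
  C via C→S C: +{b}
  FIRST[S]={a,b}  FIRST[A]={a,b}  FIRST[B]={b}  FIRST[C]={a,b}
iter 3: (no change)
  FIRST[S]={a,b}  FIRST[A]={a,b}  FIRST[B]={b}  FIRST[C]={a,b}

FOLLOW sets:
FOLLOW(S) := {$}
[1]
  C→S C: FOLLOW(S) ⊇ FIRST(C) = {a,b}; new: +{a,b}
  S→b A: FOLLOW(A) ⊇ FOLLOW(S) ⊇ {$,a,b}; new: +{$,a,b}
  S→b B: FOLLOW(B) ⊇ FOLLOW(S) ⊇ {$,a,b}; new: +{$,a,b}
  S→b C: FOLLOW(C) ⊇ FOLLOW(S) ⊇ {$,a,b}; new: +{$,a,b}
  FOLLOW(S)={$,a,b}  FOLLOW(A)={$,a,b}  FOLLOW(B)={$,a,b}  FOLLOW(C)={$,a,b}
[2] — fixpoint
  FOLLOW(S)={$,a,b}  FOLLOW(A)={$,a,b}  FOLLOW(B)={$,a,b}  FOLLOW(C)={$,a,b}

FOLLOW(S) = ["$", "a", "b"]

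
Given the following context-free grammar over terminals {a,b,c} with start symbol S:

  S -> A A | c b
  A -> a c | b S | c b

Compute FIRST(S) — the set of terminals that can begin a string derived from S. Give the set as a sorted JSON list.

FIRST iteration:
pass 1:
  A via A→a c: +{a}
  A via A→b S: +{b}
  A via A→c b: +{c}
  S via S→A A: +{a,b,c}
  S: {a,b,c}  A: {a,b,c}
pass 2: — fixpoint
  S: {a,b,c}  A: {a,b,c}

FIRST(S) = ["a", "b", "c"]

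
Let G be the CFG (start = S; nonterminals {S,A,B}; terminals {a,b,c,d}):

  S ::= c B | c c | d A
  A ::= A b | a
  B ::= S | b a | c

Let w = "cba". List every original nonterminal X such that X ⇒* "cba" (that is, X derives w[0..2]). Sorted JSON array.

CNF form of G:
  S -> T2 B | T2 T2 | T3 A
  A -> A T0 | a
  B -> T0 T1 | T2 B | T2 T2 | T3 A | c
  T0 -> b
  T1 -> a
  T2 -> c
  T3 -> d

CYK table (by increasing span) (cells [i..j] with 0 ≤ i ≤ j ≤ 2 only):
  T[0,0] 'c' = {B,T2}  orig:{B}
  T[1,1] 'b' = {T0}  orig:{}
  T[2,2] 'a' = {A,T1}  orig:{A}
  T[0,1] 'cb' = ∅
  T[1,2] 'ba' = {B}
  T[0,2] 'cba' = {B,S}

Original NTs in T[0,2] deriving "cba": ["B", "S"]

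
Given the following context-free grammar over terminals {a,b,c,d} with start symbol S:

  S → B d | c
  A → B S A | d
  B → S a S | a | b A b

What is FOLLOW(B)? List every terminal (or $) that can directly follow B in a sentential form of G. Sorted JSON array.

Compute FIRST by fixpoint:
iter 1:
  A via A→d: +{d}
  B via B→a: +{a}
  B via B→b A b: +{b}
  S via S→B d: +{a,b}
  S via S→c: +{c}
  S: {a,b,c}  A: {d}  B: {a,b}
iter 2:
  A via A→B S A: +{a,b}
  B via B→S a S: +{c}
  S: {a,b,c}  A: {a,b,d}  B: {a,b,c}
iter 3:
  A via A→B S A: +{c}
  S: {a,b,c}  A: {a,b,c,d}  B: {a,b,c}
iter 4: (stable)
  S: {a,b,c}  A: {a,b,c,d}  B: {a,b,c}

Compute FOLLOW by fixpoint:
seed FOLLOW(S) with $
iter 1:
  A→B S A: FOLLOW(B) ⊇ FIRST(S) = {a,b,c}; new: +{a,b,c}
  A→B S A: FOLLOW(S) ⊇ FIRST(A) = {a,b,c,d}; new: +{a,b,c,d}
  B→b A b: FOLLOW(A) ⊇ FIRST(b) = {b}; new: +{b}
  S→B d: FOLLOW(B) ⊇ FIRST(d) = {d}; new: +{d}
  S: {$,a,b,c,d}  A: {b}  B: {a,b,c,d}
iter 2: done
  S: {$,a,b,c,d}  A: {b}  B: {a,b,c,d}

FOLLOW(B) = ["a", "b", "c", "d"]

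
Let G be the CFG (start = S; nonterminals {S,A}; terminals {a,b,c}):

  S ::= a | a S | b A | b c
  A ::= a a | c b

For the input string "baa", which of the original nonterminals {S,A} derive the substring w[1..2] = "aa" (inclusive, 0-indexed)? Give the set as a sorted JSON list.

Convert to CNF:
  S -> T0 S | T2 A | T2 T1 | a
  A -> T0 T0 | T1 T2
  T0 -> a
  T1 -> c
  T2 -> b

Fill CYK table bottom-up (cells [i..j] with 1 ≤ i ≤ j ≤ 2 only):
  [1..1]={S,T0}  "a"  orig:{S}
  [2..2]={S,T0}  "a"  orig:{S}
  [1..2]={A,S}  "aa"

Original NTs in T[1,2] deriving "aa": ["A", "S"]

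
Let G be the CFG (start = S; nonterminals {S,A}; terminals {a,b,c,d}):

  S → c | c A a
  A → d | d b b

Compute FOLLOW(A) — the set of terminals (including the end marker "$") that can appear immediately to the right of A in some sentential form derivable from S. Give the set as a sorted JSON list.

FIRST sets, iterate to fixpoint:
iter 1:
  A via A→d: +{d}
  S via S→c: +{c}
  FIRST(S)={c}  FIRST(A)={d}
iter 2: — fixpoint
  FIRST(S)={c}  FIRST(A)={d}

FOLLOW iteration:
seed FOLLOW(S) with $
pass 1:
  S→c A a: FOLLOW(A) ⊇ FIRST(a) = {a}; new: +{a}
  S: {$}  A: {a}
pass 2: — fixpoint
  S: {$}  A: {a}

FOLLOW(A) = ["a"]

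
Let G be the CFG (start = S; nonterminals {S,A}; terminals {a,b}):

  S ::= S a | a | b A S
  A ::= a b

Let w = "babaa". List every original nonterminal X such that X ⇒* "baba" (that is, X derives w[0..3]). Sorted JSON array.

Convert to CNF:
  S -> S T0 | T1 X2 | a
  A -> T0 T1
  T0 -> a
  T1 -> b
  X2 -> A S

CYK fill (cells [i..j] with 0 ≤ i ≤ j ≤ 3 only):
  cell(0,0) b: {T1}  orig:{}
  cell(1,1) a: {S,T0}  orig:{S}
  cell(2,2) b: {T1}  orig:{}
  cell(3,3) a: {S,T0}  orig:{S}
  cell(0,1) ba: ∅
  cell(1,2) ab: {A}
  cell(2,3) ba: ∅
  cell(0,2) bab: ∅
  cell(1,3) aba: {X2}  orig:{}
  cell(0,3) baba: {S}

Original NTs in T[0,3] deriving "baba": ["S"]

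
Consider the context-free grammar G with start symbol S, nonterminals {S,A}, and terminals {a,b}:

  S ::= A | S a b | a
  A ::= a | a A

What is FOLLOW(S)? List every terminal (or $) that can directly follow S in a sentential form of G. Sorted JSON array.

FIRST iteration:
round 1:
  A via A→a: +{a}
  S via S→A: +{a}
  S: {a}  A: {a}
round 2: — fixpoint
  S: {a}  A: {a}

FOLLOW iteration:
FOLLOW(S) := {$}
pass 1:
  S→A: FOLLOW(A) ⊇ FOLLOW(S) ⊇ {$}; new: +{$}
  S→S a b: FOLLOW(S) ⊇ FIRST(a) = {a}; new: +{a}
  FOLLOW[S]={$,a}  FOLLOW[A]={$}
pass 2:
  S→A: FOLLOW(A) ⊇ FOLLOW(S) ⊇ {$,a}; new: +{a}
  FOLLOW[S]={$,a}  FOLLOW[A]={$,a}
pass 3: — fixpoint
  FOLLOW[S]={$,a}  FOLLOW[A]={$,a}

FOLLOW(S) = ["$", "a"]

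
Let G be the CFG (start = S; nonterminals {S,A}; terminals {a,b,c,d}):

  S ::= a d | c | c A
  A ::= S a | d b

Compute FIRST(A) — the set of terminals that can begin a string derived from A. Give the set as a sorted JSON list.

Compute FIRST by fixpoint:
round 1:
  A via A→d b: +{d}
  S via S→a d: +{a}
  S via S→c: +{c}
  FIRST(S)={a,c}  FIRST(A)={d}
round 2:
  A via A→S a: +{a,c}
  FIRST(S)={a,c}  FIRST(A)={a,c,d}
round 3: — fixpoint
  FIRST(S)={a,c}  FIRST(A)={a,c,d}

FIRST(A) = ["a", "c", "d"]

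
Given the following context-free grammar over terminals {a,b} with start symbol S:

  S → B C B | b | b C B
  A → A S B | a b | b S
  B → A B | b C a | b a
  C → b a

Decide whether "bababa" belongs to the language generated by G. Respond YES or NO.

Convert to CNF:
  S -> B X4 | T1 X5 | b
  A -> A X2 | T0 T1 | T1 S
  B -> A B | T1 T0 | T1 X3
  C -> T1 T0
  T0 -> a
  T1 -> b
  X2 -> S B
  X3 -> C T0
  X4 -> C B
  X5 -> C B

CYK table (by increasing span):
  T[0,0] 'b' = {S,T1}  orig:{S}
  T[1,1] 'a' = {T0}  orig:{}
  T[2,2] 'b' = {S,T1}  orig:{S}
  T[3,3] 'a' = {T0}  orig:{}
  T[4,4] 'b' = {S,T1}  orig:{S}
  T[5,5] 'a' = {T0}  orig:{}
  T[0,1] 'ba' = {B,C}
  T[1,2] 'ab' = {A}
  T[2,3] 'ba' = {B,C}
  T[3,4] 'ab' = {A}
  T[4,5] 'ba' = {B,C}
  T[0,2] 'bab' = ∅
  T[1,3] 'aba' = ∅
  T[2,4] 'bab' = ∅
  T[3,5] 'aba' = ∅
  T[0,3] 'baba' = {X4,X5}  orig:{}
  T[1,4] 'abab' = ∅
  T[2,5] 'baba' = {X4,X5}  orig:{}
  T[0,4] 'babab' = ∅
  T[1,5] 'ababa' = ∅
  T[0,5] 'bababa' = {S}

S ∈ T[0,5] ⇒ YES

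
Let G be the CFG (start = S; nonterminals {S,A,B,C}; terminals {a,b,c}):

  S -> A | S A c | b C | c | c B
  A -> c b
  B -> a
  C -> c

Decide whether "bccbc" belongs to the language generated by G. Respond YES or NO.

CNF form of G:
  S -> S X2 | T0 B | T0 T1 | T1 C | c
  A -> T0 T1
  B -> a
  C -> c
  T0 -> c
  T1 -> b
  X2 -> A T0

Fill CYK table bottom-up:
  cell(0,0) b: {T1}  orig:{}
  cell(1,1) c: {C,S,T0}  orig:{C,S}
  cell(2,2) c: {C,S,T0}  orig:{C,S}
  cell(3,3) b: {T1}  orig:{}
  cell(4,4) c: {C,S,T0}  orig:{C,S}
  cell(0,1) bc: {S}
  cell(1,2) cc: ∅
  cell(2,3) cb: {A,S}
  cell(3,4) bc: {S}
  cell(0,2) bcc: ∅
  cell(1,3) ccb: ∅
  cell(2,4) cbc: {X2}  orig:{}
  cell(0,3) bccb: ∅
  cell(1,4) ccbc: {S}
  cell(0,4) bccbc: {S}

S ∈ T[0,4] ⇒ YES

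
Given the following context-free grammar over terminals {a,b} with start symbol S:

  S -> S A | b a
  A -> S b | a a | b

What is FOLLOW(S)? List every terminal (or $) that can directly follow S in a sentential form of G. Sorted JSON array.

FIRST iteration:
round 1:
  A via A→a a: +{a}
  A via A→b: +{b}
  S via S→b a: +{b}
  S: {b}  A: {a,b}
round 2: done
  S: {b}  A: {a,b}

FOLLOW sets:
FOLLOW(S) := {$}
[1]
  A→S b: FOLLOW(S) ⊇ FIRST(b) = {b}; new: +{b}
  S→S A: FOLLOW(S) ⊇ FIRST(A) = {a,b}; new: +{a}
  S→S A: FOLLOW(A) ⊇ FOLLOW(S) ⊇ {$,a,b}; new: +{$,a,b}
  FOLLOW[S]={$,a,b}  FOLLOW[A]={$,a,b}
[2] (no change)
  FOLLOW[S]={$,a,b}  FOLLOW[A]={$,a,b}

FOLLOW(S) = ["$", "a", "b"]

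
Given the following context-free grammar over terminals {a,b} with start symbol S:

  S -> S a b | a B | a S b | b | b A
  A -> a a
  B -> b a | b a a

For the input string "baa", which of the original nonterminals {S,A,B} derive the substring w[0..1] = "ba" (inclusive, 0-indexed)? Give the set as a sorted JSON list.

CNF form of G:
  S -> S X3 | T0 B | T0 X4 | T1 A | b
  A -> T0 T0
  B -> T1 T0 | T1 X2
  T0 -> a
  T1 -> b
  X2 -> T0 T0
  X3 -> T0 T1
  X4 -> S T1

Fill CYK table bottom-up — only the sub-triangle for w[0..1]:
  cell(0,0) b: {S,T1}  orig:{S}
  cell(1,1) a: {T0}  orig:{}
  cell(0,1) ba: {B}

Original NTs in T[0,1] deriving "ba": ["B"]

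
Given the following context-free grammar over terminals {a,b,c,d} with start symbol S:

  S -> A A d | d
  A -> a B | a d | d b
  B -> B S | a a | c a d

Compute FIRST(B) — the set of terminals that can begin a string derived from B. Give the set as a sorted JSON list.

FIRST iteration:
[1]
  A via A→a B: +{a}
  A via A→d b: +{d}
  B via B→a a: +{a}
  B via B→c a d: +{c}
  S via S→A A d: +{a,d}
  S: {a,d}  A: {a,d}  B: {a,c}
[2] — fixpoint
  S: {a,d}  A: {a,d}  B: {a,c}

FIRST(B) = ["a", "c"]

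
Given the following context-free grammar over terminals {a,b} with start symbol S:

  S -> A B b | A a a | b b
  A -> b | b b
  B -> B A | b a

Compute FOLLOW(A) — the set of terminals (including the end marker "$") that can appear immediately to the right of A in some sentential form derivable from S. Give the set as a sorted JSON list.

Compute FIRST by fixpoint:
pass 1:
  A via A→b: +{b}
  B via B→b a: +{b}
  S via S→A B b: +{b}
  S: {b}  A: {b}  B: {b}
pass 2: (stable)
  S: {b}  A: {b}  B: {b}

Compute FOLLOW by fixpoint:
seed FOLLOW(S) with $
iter 1:
  B→B A: FOLLOW(B) ⊇ FIRST(A) = {b}; new: +{b}
  B→B A: FOLLOW(A) ⊇ FOLLOW(B) ⊇ {b}; new: +{b}
  S→A a a: FOLLOW(A) ⊇ FIRST(a) = {a}; new: +{a}
  S: {$}  A: {a,b}  B: {b}
iter 2: (stable)
  S: {$}  A: {a,b}  B: {b}

FOLLOW(A) = ["a", "b"]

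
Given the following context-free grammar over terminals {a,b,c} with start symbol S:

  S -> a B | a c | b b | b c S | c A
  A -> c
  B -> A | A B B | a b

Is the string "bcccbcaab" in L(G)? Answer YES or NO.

Convert to CNF:
  S -> T0 B | T0 T2 | T1 T1 | T1 X4 | T2 A
  A -> c
  B -> A X3 | T0 T1 | c
  T0 -> a
  T1 -> b
  T2 -> c
  X3 -> B B
  X4 -> T2 S

Fill CYK table bottom-up:
  cell(0,0) b: {T1}  orig:{}
  cell(1,1) c: {A,B,T2}  orig:{A,B}
  cell(2,2) c: {A,B,T2}  orig:{A,B}
  cell(3,3) c: {A,B,T2}  orig:{A,B}
  cell(4,4) b: {T1}  orig:{}
  cell(5,5) c: {A,B,T2}  orig:{A,B}
  cell(6,6) a: {T0}  orig:{}
  cell(7,7) a: {T0}  orig:{}
  cell(8,8) b: {T1}  orig:{}
  cell(0,1) bc: ∅
  cell(1,2) cc: {S,X3}  orig:{S}
  cell(2,3) cc: {S,X3}  orig:{S}
  cell(3,4) cb: ∅
  cell(4,5) bc: ∅
  cell(5,6) ca: ∅
  cell(6,7) aa: ∅
  cell(7,8) ab: {B}
  cell(0,2) bcc: ∅
  cell(1,3) ccc: {B,X4}  orig:{B}
  cell(2,4) ccb: ∅
  cell(3,5) cbc: ∅
  cell(4,6) bca: ∅
  cell(5,7) caa: ∅
  cell(6,8) aab: {S}
  cell(0,3) bccc: {S}
  cell(1,4) cccb: ∅
  cell(2,5) ccbc: ∅
  cell(3,6) cbca: ∅
  cell(4,7) bcaa: ∅
  cell(5,8) caab: {X4}  orig:{}
  cell(0,4) bcccb: ∅
  cell(1,5) cccbc: ∅
  cell(2,6) ccbca: ∅
  cell(3,7) cbcaa: ∅
  cell(4,8) bcaab: {S}
  cell(0,5) bcccbc: ∅
  cell(1,6) cccbca: ∅
  cell(2,7) ccbcaa: ∅
  cell(3,8) cbcaab: {X4}  orig:{}
  cell(0,6) bcccbca: ∅
  cell(1,7) cccbcaa: ∅
  cell(2,8) ccbcaab: ∅
  cell(0,7) bcccbcaa: ∅
  cell(1,8) cccbcaab: ∅
  cell(0,8) bcccbcaab: ∅

S ∉ T[0,8] ⇒ NO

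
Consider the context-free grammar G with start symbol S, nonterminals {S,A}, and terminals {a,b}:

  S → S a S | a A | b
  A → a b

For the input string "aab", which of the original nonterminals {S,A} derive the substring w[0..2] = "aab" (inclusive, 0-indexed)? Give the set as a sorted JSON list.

CNF form of G:
  S -> S X2 | T0 A | b
  A -> T0 T1
  T0 -> a
  T1 -> b
  X2 -> T0 S

CYK fill (cells [i..j] with 0 ≤ i ≤ j ≤ 2 only):
  [0..0]={T0}  "a"  orig:{}
  [1..1]={T0}  "a"  orig:{}
  [2..2]={S,T1}  "b"  orig:{S}
  [0..1]=∅  "aa"
  [1..2]={A,X2}  "ab"  orig:{A}
  [0..2]={S}  "aab"

Original NTs in T[0,2] deriving "aab": ["S"]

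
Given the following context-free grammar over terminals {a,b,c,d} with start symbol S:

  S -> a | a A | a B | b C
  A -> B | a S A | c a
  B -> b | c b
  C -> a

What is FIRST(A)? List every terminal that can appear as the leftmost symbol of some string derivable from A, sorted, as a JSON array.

Compute FIRST by fixpoint:
pass 1:
  A via A→a S A: +{a}
  A via A→c a: +{c}
  B via B→b: +{b}
  B via B→c b: +{c}
  C via C→a: +{a}
  S via S→a: +{a}
  S via S→b C: +{b}
  FIRST(S)={a,b}  FIRST(A)={a,c}  FIRST(B)={b,c}  FIRST(C)={a}
pass 2:
  A via A→B: +{b}
  FIRST(S)={a,b}  FIRST(A)={a,b,c}  FIRST(B)={b,c}  FIRST(C)={a}
pass 3: (stable)
  FIRST(S)={a,b}  FIRST(A)={a,b,c}  FIRST(B)={b,c}  FIRST(C)={a}

FIRST(A) = ["a", "b", "c"]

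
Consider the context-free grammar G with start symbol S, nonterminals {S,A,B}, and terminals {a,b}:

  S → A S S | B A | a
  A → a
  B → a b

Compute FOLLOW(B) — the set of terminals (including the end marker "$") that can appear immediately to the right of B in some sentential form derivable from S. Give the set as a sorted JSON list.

Compute FIRST by fixpoint:
iter 1:
  A via A→a: +{a}
  B via B→a b: +{a}
  S via S→A S S: +{a}
  S: {a}  A: {a}  B: {a}
iter 2: — fixpoint
  S: {a}  A: {a}  B: {a}

FOLLOW iteration:
initialize: $ ∈ FOLLOW(S)
iter 1:
  S→A S S: FOLLOW(A) ⊇ FIRST(S) = {a}; new: +{a}
  S→A S S: FOLLOW(S) ⊇ FIRST(S) = {a}; new: +{a}
  S→B A: FOLLOW(B) ⊇ FIRST(A) = {a}; new: +{a}
  S→B A: FOLLOW(A) ⊇ FOLLOW(S) ⊇ {$,a}; new: +{$}
  S: {$,a}  A: {$,a}  B: {a}
iter 2: — fixpoint
  S: {$,a}  A: {$,a}  B: {a}

FOLLOW(B) = ["a"]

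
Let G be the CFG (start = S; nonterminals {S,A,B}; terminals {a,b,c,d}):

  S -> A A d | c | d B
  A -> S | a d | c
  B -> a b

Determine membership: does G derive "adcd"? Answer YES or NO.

Convert to CNF:
  S -> A X4 | T0 B | c
  A -> A X3 | T0 B | T1 T0 | c
  B -> T1 T2
  T0 -> d
  T1 -> a
  T2 -> b
  X3 -> A T0
  X4 -> A T0

CYK table (by increasing span):
  [0..0]={T1}  "a"  orig:{}
  [1..1]={T0}  "d"  orig:{}
  [2..2]={A,S}  "c"
  [3..3]={T0}  "d"  orig:{}
  [0..1]={A}  "ad"
  [1..2]=∅  "dc"
  [2..3]={X3,X4}  "cd"  orig:{}
  [0..2]=∅  "adc"
  [1..3]=∅  "dcd"
  [0..3]={A,S}  "adcd"

S ∈ T[0,3] ⇒ YES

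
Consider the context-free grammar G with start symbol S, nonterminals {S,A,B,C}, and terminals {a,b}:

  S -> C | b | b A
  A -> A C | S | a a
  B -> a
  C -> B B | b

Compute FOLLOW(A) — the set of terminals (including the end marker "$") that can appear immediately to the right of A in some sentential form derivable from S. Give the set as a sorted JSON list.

Compute FIRST by fixpoint:
pass 1:
  A via A→a a: +{a}
  B via B→a: +{a}
  C via C→B B: +{a}
  C via C→b: +{b}
  S via S→C: +{a,b}
  FIRST[S]={a,b}  FIRST[A]={a}  FIRST[B]={a}  FIRST[C]={a,b}
pass 2:
  A via A→S: +{b}
  FIRST[S]={a,b}  FIRST[A]={a,b}  FIRST[B]={a}  FIRST[C]={a,b}
pass 3: — fixpoint
  FIRST[S]={a,b}  FIRST[A]={a,b}  FIRST[B]={a}  FIRST[C]={a,b}

FOLLOW iteration:
seed FOLLOW(S) with $
[1]
  A→A C: FOLLOW(A) ⊇ FIRST(C) = {a,b}; new: +{a,b}
  A→A C: FOLLOW(C) ⊇ FOLLOW(A) ⊇ {a,b}; new: +{a,b}
  A→S: FOLLOW(S) ⊇ FOLLOW(A) ⊇ {a,b}; new: +{a,b}
  C→B B: FOLLOW(B) ⊇ FIRST(B) = {a}; new: +{a}
  C→B B: FOLLOW(B) ⊇ FOLLOW(C) ⊇ {a,b}; new: +{b}
  S→C: FOLLOW(C) ⊇ FOLLOW(S) ⊇ {$,a,b}; new: +{$}
  S→b A: FOLLOW(A) ⊇ FOLLOW(S) ⊇ {$,a,b}; new: +{$}
  S: {$,a,b}  A: {$,a,b}  B: {a,b}  C: {$,a,b}
[2]
  C→B B: FOLLOW(B) ⊇ FOLLOW(C) ⊇ {$,a,b}; new: +{$}
  S: {$,a,b}  A: {$,a,b}  B: {$,a,b}  C: {$,a,b}
[3] (no change)
  S: {$,a,b}  A: {$,a,b}  B: {$,a,b}  C: {$,a,b}

FOLLOW(A) = ["$", "a", "b"]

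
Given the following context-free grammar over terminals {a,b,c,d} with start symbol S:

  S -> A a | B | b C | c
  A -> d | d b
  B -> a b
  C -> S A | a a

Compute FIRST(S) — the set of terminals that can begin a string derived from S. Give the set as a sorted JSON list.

Compute FIRST by fixpoint:
pass 1:
  A via A→d: +{d}
  B via B→a b: +{a}
  C via C→a a: +{a}
  S via S→A a: +{d}
  S via S→B: +{a}
  S via S→b C: +{b}
  S via S→c: +{c}
  FIRST(S)={a,b,c,d}  FIRST(A)={d}  FIRST(B)={a}  FIRST(C)={a}
pass 2:
  C via C→S A: +{b,c,d}
  FIRST(S)={a,b,c,d}  FIRST(A)={d}  FIRST(B)={a}  FIRST(C)={a,b,c,d}
pass 3: done
  FIRST(S)={a,b,c,d}  FIRST(A)={d}  FIRST(B)={a}  FIRST(C)={a,b,c,d}

FIRST(S) = ["a", "b", "c", "d"]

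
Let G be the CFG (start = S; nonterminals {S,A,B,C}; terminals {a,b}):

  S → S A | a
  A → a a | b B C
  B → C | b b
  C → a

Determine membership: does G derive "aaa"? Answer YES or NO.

CNF form of G:
  S -> S A | a
  A -> T0 T0 | T1 X2
  B -> T1 T1 | a
  C -> a
  T0 -> a
  T1 -> b
  X2 -> B C

CYK fill:
  cell(0,0) a: {B,C,S,T0}  orig:{B,C,S}
  cell(1,1) a: {B,C,S,T0}  orig:{B,C,S}
  cell(2,2) a: {B,C,S,T0}  orig:{B,C,S}
  cell(0,1) aa: {A,X2}  orig:{A}
  cell(1,2) aa: {A,X2}  orig:{A}
  cell(0,2) aaa: {S}

S ∈ T[0,2] ⇒ YES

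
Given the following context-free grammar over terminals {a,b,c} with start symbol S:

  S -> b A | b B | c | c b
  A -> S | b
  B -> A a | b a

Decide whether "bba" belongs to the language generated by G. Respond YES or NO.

CNF form of G:
  S -> T0 A | T0 B | T1 T0 | c
  A -> T0 A | T0 B | T1 T0 | b | c
  B -> A T2 | T0 T2
  T0 -> b
  T1 -> c
  T2 -> a

CYK table (by increasing span):
  cell(0,0) b: {A,T0}  orig:{A}
  cell(1,1) b: {A,T0}  orig:{A}
  cell(2,2) a: {T2}  orig:{}
  cell(0,1) bb: {A,S}
  cell(1,2) ba: {B}
  cell(0,2) bba: {A,B,S}

S ∈ T[0,2] ⇒ YES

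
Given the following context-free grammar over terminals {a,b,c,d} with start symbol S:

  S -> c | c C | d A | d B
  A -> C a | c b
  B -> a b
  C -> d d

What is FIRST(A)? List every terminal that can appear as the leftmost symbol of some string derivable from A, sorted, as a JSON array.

Compute FIRST by fixpoint:
round 1:
  A via A→c b: +{c}
  B via B→a b: +{a}
  C via C→d d: +{d}
  S via S→c: +{c}
  S via S→d A: +{d}
  FIRST(S)={c,d}  FIRST(A)={c}  FIRST(B)={a}  FIRST(C)={d}
round 2:
  A via A→C a: +{d}
  FIRST(S)={c,d}  FIRST(A)={c,d}  FIRST(B)={a}  FIRST(C)={d}
round 3: done
  FIRST(S)={c,d}  FIRST(A)={c,d}  FIRST(B)={a}  FIRST(C)={d}

FIRST(A) = ["c", "d"]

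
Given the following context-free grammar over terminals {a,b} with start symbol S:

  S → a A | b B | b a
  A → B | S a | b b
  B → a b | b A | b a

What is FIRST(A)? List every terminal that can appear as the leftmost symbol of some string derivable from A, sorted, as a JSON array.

FIRST iteration:
pass 1:
  A via A→b b: +{b}
  B via B→a b: +{a}
  B via B→b A: +{b}
  S via S→a A: +{a}
  S via S→b B: +{b}
  FIRST[S]={a,b}  FIRST[A]={b}  FIRST[B]={a,b}
pass 2:
  A via A→B: +{a}
  FIRST[S]={a,b}  FIRST[A]={a,b}  FIRST[B]={a,b}
pass 3: — fixpoint
  FIRST[S]={a,b}  FIRST[A]={a,b}  FIRST[B]={a,b}

FIRST(A) = ["a", "b"]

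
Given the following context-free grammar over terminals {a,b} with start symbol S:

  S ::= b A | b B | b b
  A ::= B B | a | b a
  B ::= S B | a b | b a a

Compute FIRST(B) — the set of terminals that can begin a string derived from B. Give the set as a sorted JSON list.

FIRST sets, iterate to fixpoint:
[1]
  A via A→a: +{a}
  A via A→b a: +{b}
  B via B→a b: +{a}
  B via B→b a a: +{b}
  S via S→b A: +{b}
  FIRST(S)={b}  FIRST(A)={a,b}  FIRST(B)={a,b}
[2] (no change)
  FIRST(S)={b}  FIRST(A)={a,b}  FIRST(B)={a,b}

FIRST(B) = ["a", "b"]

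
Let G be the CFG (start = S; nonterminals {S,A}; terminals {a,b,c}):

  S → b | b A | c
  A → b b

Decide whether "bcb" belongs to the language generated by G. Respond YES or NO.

CNF form of G:
  S -> T0 A | b | c
  A -> T0 T0
  T0 -> b

CYK fill:
  [0..0]={S,T0}  "b"  orig:{S}
  [1..1]={S}  "c"
  [2..2]={S,T0}  "b"  orig:{S}
  [0..1]=∅  "bc"
  [1..2]=∅  "cb"
  [0..2]=∅  "bcb"

S ∉ T[0,2] ⇒ NO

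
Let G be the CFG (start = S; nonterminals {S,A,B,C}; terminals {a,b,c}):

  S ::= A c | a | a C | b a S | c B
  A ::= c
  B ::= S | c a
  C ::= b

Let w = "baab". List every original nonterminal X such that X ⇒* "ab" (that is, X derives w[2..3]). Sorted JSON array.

Convert to CNF:
  S -> A T0 | T0 B | T1 C | T2 X4 | a
  A -> c
  B -> A T0 | T0 B | T0 T1 | T1 C | T2 X3 | a
  C -> b
  T0 -> c
  T1 -> a
  T2 -> b
  X3 -> T1 S
  X4 -> T1 S

CYK table (by increasing span), restricted to cells inside w[2..3]:
  [2..2]={B,S,T1}  "a"  orig:{B,S}
  [3..3]={C,T2}  "b"  orig:{C}
  [2..3]={B,S}  "ab"

Original NTs in T[2,3] deriving "ab": ["B", "S"]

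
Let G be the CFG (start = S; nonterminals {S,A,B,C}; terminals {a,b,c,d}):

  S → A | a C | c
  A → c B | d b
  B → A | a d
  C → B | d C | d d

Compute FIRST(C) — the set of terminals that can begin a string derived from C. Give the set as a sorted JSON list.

FIRST iteration:
[1]
  A via A→c B: +{c}
  A via A→d b: +{d}
  B via B→A: +{c,d}
  B via B→a d: +{a}
  C via C→B: +{a,c,d}
  S via S→A: +{c,d}
  S via S→a C: +{a}
  FIRST[S]={a,c,d}  FIRST[A]={c,d}  FIRST[B]={a,c,d}  FIRST[C]={a,c,d}
[2] (no change)
  FIRST[S]={a,c,d}  FIRST[A]={c,d}  FIRST[B]={a,c,d}  FIRST[C]={a,c,d}

FIRST(C) = ["a", "c", "d"]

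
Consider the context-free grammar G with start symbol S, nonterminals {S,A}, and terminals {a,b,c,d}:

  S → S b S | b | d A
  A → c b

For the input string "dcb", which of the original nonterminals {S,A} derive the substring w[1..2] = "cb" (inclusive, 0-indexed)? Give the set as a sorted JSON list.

Convert to CNF:
  S -> S X3 | T2 A | b
  A -> T0 T1
  T0 -> c
  T1 -> b
  T2 -> d
  X3 -> T1 S

CYK fill, restricted to cells inside w[1..2]:
  T[1,1] 'c' = {T0}  orig:{}
  T[2,2] 'b' = {S,T1}  orig:{S}
  T[1,2] 'cb' = {A}

Original NTs in T[1,2] deriving "cb": ["A"]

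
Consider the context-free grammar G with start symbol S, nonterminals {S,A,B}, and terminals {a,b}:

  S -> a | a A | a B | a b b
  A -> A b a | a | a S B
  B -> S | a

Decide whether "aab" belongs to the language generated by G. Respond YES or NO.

CNF form of G:
  S -> T1 A | T1 B | T1 X5 | a
  A -> A X2 | T1 X3 | a
  B -> T1 A | T1 B | T1 X4 | a
  T0 -> b
  T1 -> a
  X2 -> T0 T1
  X3 -> S B
  X4 -> T0 T0
  X5 -> T0 T0

CYK fill:
  T[0,0] 'a' = {A,B,S,T1}  orig:{A,B,S}
  T[1,1] 'a' = {A,B,S,T1}  orig:{A,B,S}
  T[2,2] 'b' = {T0}  orig:{}
  T[0,1] 'aa' = {B,S,X3}  orig:{B,S}
  T[1,2] 'ab' = ∅
  T[0,2] 'aab' = ∅

S ∉ T[0,2] ⇒ NO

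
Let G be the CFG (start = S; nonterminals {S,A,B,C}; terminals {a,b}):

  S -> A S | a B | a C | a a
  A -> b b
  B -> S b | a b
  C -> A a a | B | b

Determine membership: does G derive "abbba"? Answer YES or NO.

Convert to CNF:
  S -> A S | T1 B | T1 C | T1 T1
  A -> T0 T0
  B -> S T0 | T1 T0
  C -> A X2 | S T0 | T1 T0 | b
  T0 -> b
  T1 -> a
  X2 -> T1 T1

CYK table (by increasing span):
  cell(0,0) a: {T1}  orig:{}
  cell(1,1) b: {C,T0}  orig:{C}
  cell(2,2) b: {C,T0}  orig:{C}
  cell(3,3) b: {C,T0}  orig:{C}
  cell(4,4) a: {T1}  orig:{}
  cell(0,1) ab: {B,C,S}
  cell(1,2) bb: {A}
  cell(2,3) bb: {A}
  cell(3,4) ba: ∅
  cell(0,2) abb: {B,C}
  cell(1,3) bbb: ∅
  cell(2,4) bba: ∅
  cell(0,3) abbb: ∅
  cell(1,4) bbba: ∅
  cell(0,4) abbba: ∅

S ∉ T[0,4] ⇒ NO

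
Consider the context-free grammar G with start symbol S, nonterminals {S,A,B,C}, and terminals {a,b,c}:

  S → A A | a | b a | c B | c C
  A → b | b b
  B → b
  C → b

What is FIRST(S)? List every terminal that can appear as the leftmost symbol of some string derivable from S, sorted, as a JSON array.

Compute FIRST by fixpoint:
iter 1:
  A via A→b: +{b}
  B via B→b: +{b}
  C via C→b: +{b}
  S via S→A A: +{b}
  S via S→a: +{a}
  S via S→c B: +{c}
  S: {a,b,c}  A: {b}  B: {b}  C: {b}
iter 2: (stable)
  S: {a,b,c}  A: {b}  B: {b}  C: {b}

FIRST(S) = ["a", "b", "c"]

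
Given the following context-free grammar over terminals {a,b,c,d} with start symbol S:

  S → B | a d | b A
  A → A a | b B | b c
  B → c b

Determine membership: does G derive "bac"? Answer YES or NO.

CNF form of G:
  S -> T0 T3 | T1 A | T2 T1
  A -> A T0 | T1 B | T1 T2
  B -> T2 T1
  T0 -> a
  T1 -> b
  T2 -> c
  T3 -> d

Fill CYK table bottom-up:
  cell(0,0) b: {T1}  orig:{}
  cell(1,1) a: {T0}  orig:{}
  cell(2,2) c: {T2}  orig:{}
  cell(0,1) ba: ∅
  cell(1,2) ac: ∅
  cell(0,2) bac: ∅

S ∉ T[0,2] ⇒ NO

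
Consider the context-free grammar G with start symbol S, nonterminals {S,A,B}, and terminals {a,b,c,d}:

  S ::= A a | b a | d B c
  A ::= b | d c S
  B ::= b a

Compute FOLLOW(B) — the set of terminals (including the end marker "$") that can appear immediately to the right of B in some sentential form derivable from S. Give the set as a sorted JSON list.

FIRST sets, iterate to fixpoint:
pass 1:
  A via A→b: +{b}
  A via A→d c S: +{d}
  B via B→b a: +{b}
  S via S→A a: +{b,d}
  S: {b,d}  A: {b,d}  B: {b}
pass 2: (no change)
  S: {b,d}  A: {b,d}  B: {b}

FOLLOW iteration:
seed FOLLOW(S) with $
iter 1:
  S→A a: FOLLOW(A) ⊇ FIRST(a) = {a}; new: +{a}
  S→d B c: FOLLOW(B) ⊇ FIRST(c) = {c}; new: +{c}
  FOLLOW[S]={$}  FOLLOW[A]={a}  FOLLOW[B]={c}
iter 2:
  A→d c S: FOLLOW(S) ⊇ FOLLOW(A) ⊇ {a}; new: +{a}
  FOLLOW[S]={$,a}  FOLLOW[A]={a}  FOLLOW[B]={c}
iter 3: done
  FOLLOW[S]={$,a}  FOLLOW[A]={a}  FOLLOW[B]={c}

FOLLOW(B) = ["c"]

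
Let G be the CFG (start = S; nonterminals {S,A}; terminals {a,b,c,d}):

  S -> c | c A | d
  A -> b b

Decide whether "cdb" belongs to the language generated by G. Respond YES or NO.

CNF form of G:
  S -> T1 A | c | d
  A -> T0 T0
  T0 -> b
  T1 -> c

CYK table (by increasing span):
  T[0,0] 'c' = {S,T1}  orig:{S}
  T[1,1] 'd' = {S}
  T[2,2] 'b' = {T0}  orig:{}
  T[0,1] 'cd' = ∅
  T[1,2] 'db' = ∅
  T[0,2] 'cdb' = ∅

S ∉ T[0,2] ⇒ NO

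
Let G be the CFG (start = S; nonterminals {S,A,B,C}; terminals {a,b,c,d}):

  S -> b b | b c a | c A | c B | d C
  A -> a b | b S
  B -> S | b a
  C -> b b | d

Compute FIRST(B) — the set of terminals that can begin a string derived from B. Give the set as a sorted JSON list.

Compute FIRST by fixpoint:
iter 1:
  A via A→a b: +{a}
  A via A→b S: +{b}
  B via B→b a: +{b}
  C via C→b b: +{b}
  C via C→d: +{d}
  S via S→b b: +{b}
  S via S→c A: +{c}
  S via S→d C: +{d}
  S: {b,c,d}  A: {a,b}  B: {b}  C: {b,d}
iter 2:
  B via B→S: +{c,d}
  S: {b,c,d}  A: {a,b}  B: {b,c,d}  C: {b,d}
iter 3: (stable)
  S: {b,c,d}  A: {a,b}  B: {b,c,d}  C: {b,d}

FIRST(B) = ["b", "c", "d"]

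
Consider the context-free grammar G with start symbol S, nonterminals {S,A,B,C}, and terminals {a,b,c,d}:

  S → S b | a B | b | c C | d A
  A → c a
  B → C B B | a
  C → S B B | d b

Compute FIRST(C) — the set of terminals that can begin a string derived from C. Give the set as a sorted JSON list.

Compute FIRST by fixpoint:
iter 1:
  A via A→c a: +{c}
  B via B→a: +{a}
  C via C→d b: +{d}
  S via S→a B: +{a}
  S via S→b: +{b}
  S via S→c C: +{c}
  S via S→d A: +{d}
  S: {a,b,c,d}  A: {c}  B: {a}  C: {d}
iter 2:
  B via B→C B B: +{d}
  C via C→S B B: +{a,b,c}
  S: {a,b,c,d}  A: {c}  B: {a,d}  C: {a,b,c,d}
iter 3:
  B via B→C B B: +{b,c}
  S: {a,b,c,d}  A: {c}  B: {a,b,c,d}  C: {a,b,c,d}
iter 4: done
  S: {a,b,c,d}  A: {c}  B: {a,b,c,d}  C: {a,b,c,d}

FIRST(C) = ["a", "b", "c", "d"]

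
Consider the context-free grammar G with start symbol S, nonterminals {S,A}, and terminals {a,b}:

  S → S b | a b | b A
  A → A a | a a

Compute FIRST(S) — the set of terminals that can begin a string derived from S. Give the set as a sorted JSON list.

FIRST sets, iterate to fixpoint:
iter 1:
  A via A→a a: +{a}
  S via S→a b: +{a}
  S via S→b A: +{b}
  FIRST(S)={a,b}  FIRST(A)={a}
iter 2: done
  FIRST(S)={a,b}  FIRST(A)={a}

FIRST(S) = ["a", "b"]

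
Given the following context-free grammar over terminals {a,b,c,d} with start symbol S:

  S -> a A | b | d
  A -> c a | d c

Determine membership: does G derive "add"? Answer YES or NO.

CNF form of G:
  S -> T1 A | b | d
  A -> T0 T1 | T2 T0
  T0 -> c
  T1 -> a
  T2 -> d

CYK table (by increasing span):
  T[0,0] 'a' = {T1}  orig:{}
  T[1,1] 'd' = {S,T2}  orig:{S}
  T[2,2] 'd' = {S,T2}  orig:{S}
  T[0,1] 'ad' = ∅
  T[1,2] 'dd' = ∅
  T[0,2] 'add' = ∅

S ∉ T[0,2] ⇒ NO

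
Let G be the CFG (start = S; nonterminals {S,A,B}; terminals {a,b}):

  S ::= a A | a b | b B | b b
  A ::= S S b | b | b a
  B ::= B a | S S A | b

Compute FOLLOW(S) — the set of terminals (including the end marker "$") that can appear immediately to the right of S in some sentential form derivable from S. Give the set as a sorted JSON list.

Compute FIRST by fixpoint:
iter 1:
  A via A→b: +{b}
  B via B→b: +{b}
  S via S→a A: +{a}
  S via S→b B: +{b}
  FIRST(S)={a,b}  FIRST(A)={b}  FIRST(B)={b}
iter 2:
  A via A→S S b: +{a}
  B via B→S S A: +{a}
  FIRST(S)={a,b}  FIRST(A)={a,b}  FIRST(B)={a,b}
iter 3: (no change)
  FIRST(S)={a,b}  FIRST(A)={a,b}  FIRST(B)={a,b}

Compute FOLLOW by fixpoint:
FOLLOW(S) := {$}
iter 1:
  A→S S b: FOLLOW(S) ⊇ FIRST(S) = {a,b}; new: +{a,b}
  B→B a: FOLLOW(B) ⊇ FIRST(a) = {a}; new: +{a}
  B→S S A: FOLLOW(A) ⊇ FOLLOW(B) ⊇ {a}; new: +{a}
  S→a A: FOLLOW(A) ⊇ FOLLOW(S) ⊇ {$,a,b}; new: +{$,b}
  S→b B: FOLLOW(B) ⊇ FOLLOW(S) ⊇ {$,a,b}; new: +{$,b}
  FOLLOW(S)={$,a,b}  FOLLOW(A)={$,a,b}  FOLLOW(B)={$,a,b}
iter 2: — fixpoint
  FOLLOW(S)={$,a,b}  FOLLOW(A)={$,a,b}  FOLLOW(B)={$,a,b}

FOLLOW(S) = ["$", "a", "b"]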